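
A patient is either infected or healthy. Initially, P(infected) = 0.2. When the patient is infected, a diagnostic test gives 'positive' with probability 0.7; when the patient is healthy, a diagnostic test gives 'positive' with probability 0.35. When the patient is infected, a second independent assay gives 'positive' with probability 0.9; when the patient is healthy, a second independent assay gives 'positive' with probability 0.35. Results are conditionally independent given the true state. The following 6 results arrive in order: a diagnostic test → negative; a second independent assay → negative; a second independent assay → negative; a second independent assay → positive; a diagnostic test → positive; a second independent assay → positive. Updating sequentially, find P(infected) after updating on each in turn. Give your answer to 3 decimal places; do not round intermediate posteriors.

After a diagnostic test='negative': P(infected) = 0.3·0.2000 / (0.3·0.2000 + 0.65·0.8000) ≈ 0.1034
After a second independent assay='negative': P(infected) = 0.1·0.1034 / (0.1·0.1034 + 0.65·0.8966) ≈ 0.0174
After a second independent assay='negative': P(infected) = 0.1·0.0174 / (0.1·0.0174 + 0.65·0.9826) ≈ 0.0027
After a second independent assay='positive': P(infected) = 0.9·0.0027 / (0.9·0.0027 + 0.35·0.9973) ≈ 0.0070
After a diagnostic test='positive': P(infected) = 0.7·0.0070 / (0.7·0.0070 + 0.35·0.9930) ≈ 0.0139
After a second independent assay='positive': P(infected) = 0.9·0.0139 / (0.9·0.0139 + 0.35·0.9861) ≈ 0.0349

0.035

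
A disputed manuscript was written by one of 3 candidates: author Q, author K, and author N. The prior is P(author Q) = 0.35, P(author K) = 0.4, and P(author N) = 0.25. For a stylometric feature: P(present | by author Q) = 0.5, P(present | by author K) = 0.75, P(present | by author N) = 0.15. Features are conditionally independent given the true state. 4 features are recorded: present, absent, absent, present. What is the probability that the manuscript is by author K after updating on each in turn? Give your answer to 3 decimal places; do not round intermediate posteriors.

After 'present': normaliser = 0.5·0.3500 + 0.75·0.4000 + 0.15·0.2500; P(author Q) ≈ 0.3415, P(author K) ≈ 0.5854, P(author N) ≈ 0.0732
After 'absent': normaliser = 0.5·0.3415 + 0.25·0.5854 + 0.85·0.0732; P(author Q) ≈ 0.4502, P(author K) ≈ 0.3859, P(author N) ≈ 0.1640
After 'absent': normaliser = 0.5·0.4502 + 0.25·0.3859 + 0.85·0.1640; P(author Q) ≈ 0.4883, P(author K) ≈ 0.2093, P(author N) ≈ 0.3024
After 'present': normaliser = 0.5·0.4883 + 0.75·0.2093 + 0.15·0.3024; P(author Q) ≈ 0.5469, P(author K) ≈ 0.3515, P(author N) ≈ 0.1016

0.352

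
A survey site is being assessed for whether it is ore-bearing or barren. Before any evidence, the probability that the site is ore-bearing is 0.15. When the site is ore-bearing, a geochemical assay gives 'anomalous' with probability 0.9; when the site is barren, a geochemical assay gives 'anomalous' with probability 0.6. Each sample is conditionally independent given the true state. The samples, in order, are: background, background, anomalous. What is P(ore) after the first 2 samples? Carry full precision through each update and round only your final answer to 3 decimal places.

After 'background': P(ore) = 0.1·0.1500 / (0.1·0.1500 + 0.4·0.8500) ≈ 0.0423
After 'background': P(ore) = 0.1·0.0423 / (0.1·0.0423 + 0.4·0.9577) ≈ 0.0109

0.011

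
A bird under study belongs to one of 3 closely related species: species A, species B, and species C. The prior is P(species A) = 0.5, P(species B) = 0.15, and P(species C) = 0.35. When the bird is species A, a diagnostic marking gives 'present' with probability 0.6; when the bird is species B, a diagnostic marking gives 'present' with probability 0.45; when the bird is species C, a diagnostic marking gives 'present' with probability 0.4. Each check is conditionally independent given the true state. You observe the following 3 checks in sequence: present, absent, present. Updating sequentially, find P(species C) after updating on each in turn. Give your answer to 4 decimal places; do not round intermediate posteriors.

0.2747

After 'present': normaliser = 0.6·0.5000 + 0.45·0.1500 + 0.4·0.3500; P(species A) ≈ 0.5911, P(species B) ≈ 0.1330, P(species C) ≈ 0.2759
After 'absent': normaliser = 0.4·0.5911 + 0.55·0.1330 + 0.6·0.2759; P(species A) ≈ 0.4977, P(species B) ≈ 0.1540, P(species C) ≈ 0.3484
After 'present': normaliser = 0.6·0.4977 + 0.45·0.1540 + 0.4·0.3484; P(species A) ≈ 0.5887, P(species B) ≈ 0.1366, P(species C) ≈ 0.2747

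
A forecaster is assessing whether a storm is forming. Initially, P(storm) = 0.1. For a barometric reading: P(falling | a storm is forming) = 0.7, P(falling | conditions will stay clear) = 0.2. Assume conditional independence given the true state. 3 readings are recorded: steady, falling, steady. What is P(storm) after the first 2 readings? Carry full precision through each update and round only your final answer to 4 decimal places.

After 'steady': P(storm) = 0.3·0.1000 / (0.3·0.1000 + 0.8·0.9000) ≈ 0.0400
After 'falling': P(storm) = 0.7·0.0400 / (0.7·0.0400 + 0.2·0.9600) ≈ 0.1273

0.1273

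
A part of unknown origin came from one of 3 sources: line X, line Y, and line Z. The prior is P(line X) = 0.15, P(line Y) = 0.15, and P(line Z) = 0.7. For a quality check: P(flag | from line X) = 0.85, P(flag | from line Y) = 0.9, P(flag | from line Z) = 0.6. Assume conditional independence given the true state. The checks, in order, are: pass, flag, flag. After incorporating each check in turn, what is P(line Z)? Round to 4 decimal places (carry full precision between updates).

0.7801

After 'pass': normaliser = 0.15·0.1500 + 0.1·0.1500 + 0.4·0.7000; P(line X) ≈ 0.0709, P(line Y) ≈ 0.0472, P(line Z) ≈ 0.8819
After 'flag': normaliser = 0.85·0.0709 + 0.9·0.0472 + 0.6·0.8819; P(line X) ≈ 0.0953, P(line Y) ≈ 0.0673, P(line Z) ≈ 0.8374
After 'flag': normaliser = 0.85·0.0953 + 0.9·0.0673 + 0.6·0.8374; P(line X) ≈ 0.1258, P(line Y) ≈ 0.0940, P(line Z) ≈ 0.7801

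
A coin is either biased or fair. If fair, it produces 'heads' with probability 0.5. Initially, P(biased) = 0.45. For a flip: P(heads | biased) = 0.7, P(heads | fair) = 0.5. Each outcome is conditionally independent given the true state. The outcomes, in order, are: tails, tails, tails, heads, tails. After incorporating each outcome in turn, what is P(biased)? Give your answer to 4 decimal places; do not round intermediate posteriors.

0.1293

Each posterior becomes the prior for the next update.
After 'tails': P(biased) = 0.3·0.4500 / (0.3·0.4500 + 0.5·0.5500) ≈ 0.3293
After 'tails': P(biased) = 0.3·0.3293 / (0.3·0.3293 + 0.5·0.6707) ≈ 0.2275
After 'tails': P(biased) = 0.3·0.2275 / (0.3·0.2275 + 0.5·0.7725) ≈ 0.1502
After 'heads': P(biased) = 0.7·0.1502 / (0.7·0.1502 + 0.5·0.8498) ≈ 0.1983
After 'tails': P(biased) = 0.3·0.1983 / (0.3·0.1983 + 0.5·0.8017) ≈ 0.1293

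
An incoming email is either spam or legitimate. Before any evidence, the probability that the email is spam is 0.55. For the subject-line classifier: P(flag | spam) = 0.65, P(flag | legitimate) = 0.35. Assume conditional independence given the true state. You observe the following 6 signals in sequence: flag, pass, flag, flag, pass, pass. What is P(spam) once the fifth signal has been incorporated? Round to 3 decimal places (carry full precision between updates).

0.694

Each posterior becomes the prior for the next update.
After 'flag': P(spam) = 0.65·0.5500 / (0.65·0.5500 + 0.35·0.4500) ≈ 0.6942
After 'pass': P(spam) = 0.35·0.6942 / (0.35·0.6942 + 0.65·0.3058) ≈ 0.5500
After 'flag': P(spam) = 0.65·0.5500 / (0.65·0.5500 + 0.35·0.4500) ≈ 0.6942
After 'flag': P(spam) = 0.65·0.6942 / (0.65·0.6942 + 0.35·0.3058) ≈ 0.8083
After 'pass': P(spam) = 0.35·0.8083 / (0.35·0.8083 + 0.65·0.1917) ≈ 0.6942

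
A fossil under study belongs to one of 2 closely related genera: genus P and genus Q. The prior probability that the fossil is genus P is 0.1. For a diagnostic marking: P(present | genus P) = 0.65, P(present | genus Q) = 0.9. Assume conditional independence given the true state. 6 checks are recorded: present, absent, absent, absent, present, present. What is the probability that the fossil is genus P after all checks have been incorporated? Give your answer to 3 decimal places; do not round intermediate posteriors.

0.642

After 'present': P(genus P) = 0.65·0.1000 / (0.65·0.1000 + 0.9·0.9000) ≈ 0.0743
After 'absent': P(genus P) = 0.35·0.0743 / (0.35·0.0743 + 0.1·0.9257) ≈ 0.2193
After 'absent': P(genus P) = 0.35·0.2193 / (0.35·0.2193 + 0.1·0.7807) ≈ 0.4957
After 'absent': P(genus P) = 0.35·0.4957 / (0.35·0.4957 + 0.1·0.5043) ≈ 0.7748
After 'present': P(genus P) = 0.65·0.7748 / (0.65·0.7748 + 0.9·0.2252) ≈ 0.7130
After 'present': P(genus P) = 0.65·0.7130 / (0.65·0.7130 + 0.9·0.2870) ≈ 0.6422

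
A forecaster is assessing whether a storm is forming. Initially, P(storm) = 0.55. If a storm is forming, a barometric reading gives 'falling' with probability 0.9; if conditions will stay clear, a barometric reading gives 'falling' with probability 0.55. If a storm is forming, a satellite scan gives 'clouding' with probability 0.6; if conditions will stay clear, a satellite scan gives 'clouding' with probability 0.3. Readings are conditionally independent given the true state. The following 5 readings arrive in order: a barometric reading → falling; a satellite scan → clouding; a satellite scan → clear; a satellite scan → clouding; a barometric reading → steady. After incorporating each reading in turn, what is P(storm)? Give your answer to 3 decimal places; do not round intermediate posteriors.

0.504

After a barometric reading='falling': P(storm) = 0.9·0.5500 / (0.9·0.5500 + 0.55·0.4500) ≈ 0.6667
After a satellite scan='clouding': P(storm) = 0.6·0.6667 / (0.6·0.6667 + 0.3·0.3333) ≈ 0.8000
After a satellite scan='clear': P(storm) = 0.4·0.8000 / (0.4·0.8000 + 0.7·0.2000) ≈ 0.6957
After a satellite scan='clouding': P(storm) = 0.6·0.6957 / (0.6·0.6957 + 0.3·0.3043) ≈ 0.8205
After a barometric reading='steady': P(storm) = 0.1·0.8205 / (0.1·0.8205 + 0.45·0.1795) ≈ 0.5039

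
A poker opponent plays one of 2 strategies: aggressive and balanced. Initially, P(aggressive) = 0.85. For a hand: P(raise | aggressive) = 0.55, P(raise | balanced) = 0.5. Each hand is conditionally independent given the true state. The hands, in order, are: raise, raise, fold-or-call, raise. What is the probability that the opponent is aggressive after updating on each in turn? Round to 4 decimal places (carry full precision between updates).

After 'raise': P(aggressive) = 0.55·0.8500 / (0.55·0.8500 + 0.5·0.1500) ≈ 0.8618
After 'raise': P(aggressive) = 0.55·0.8618 / (0.55·0.8618 + 0.5·0.1382) ≈ 0.8727
After 'fold-or-call': P(aggressive) = 0.45·0.8727 / (0.45·0.8727 + 0.5·0.1273) ≈ 0.8605
After 'raise': P(aggressive) = 0.55·0.8605 / (0.55·0.8605 + 0.5·0.1395) ≈ 0.8716

0.8716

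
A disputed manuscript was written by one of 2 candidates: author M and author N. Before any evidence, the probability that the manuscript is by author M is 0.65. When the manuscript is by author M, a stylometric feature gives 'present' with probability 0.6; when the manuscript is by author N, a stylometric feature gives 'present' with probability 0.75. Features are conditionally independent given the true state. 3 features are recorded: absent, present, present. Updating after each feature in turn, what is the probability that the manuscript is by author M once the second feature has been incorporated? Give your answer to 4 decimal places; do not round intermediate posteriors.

Each posterior becomes the prior for the next update.
After 'absent': P(author M) = 0.4·0.6500 / (0.4·0.6500 + 0.25·0.3500) ≈ 0.7482
After 'present': P(author M) = 0.6·0.7482 / (0.6·0.7482 + 0.75·0.2518) ≈ 0.7039

0.7039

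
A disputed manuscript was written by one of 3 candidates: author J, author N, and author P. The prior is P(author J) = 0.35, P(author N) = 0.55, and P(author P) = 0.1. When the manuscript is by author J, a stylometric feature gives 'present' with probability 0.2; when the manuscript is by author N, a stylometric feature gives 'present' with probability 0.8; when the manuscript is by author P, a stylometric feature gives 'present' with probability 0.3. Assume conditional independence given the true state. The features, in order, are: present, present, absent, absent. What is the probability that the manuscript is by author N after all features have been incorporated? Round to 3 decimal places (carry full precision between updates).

Apply Bayes' rule sequentially, carrying P(author N) forward.
After 'present': normaliser = 0.2·0.3500 + 0.8·0.5500 + 0.3·0.1000; P(author J) ≈ 0.1296, P(author N) ≈ 0.8148, P(author P) ≈ 0.0556
After 'present': normaliser = 0.2·0.1296 + 0.8·0.8148 + 0.3·0.0556; P(author J) ≈ 0.0373, P(author N) ≈ 0.9387, P(author P) ≈ 0.0240
After 'absent': normaliser = 0.8·0.0373 + 0.2·0.9387 + 0.7·0.0240; P(author J) ≈ 0.1274, P(author N) ≈ 0.8009, P(author P) ≈ 0.0717
After 'absent': normaliser = 0.8·0.1274 + 0.2·0.8009 + 0.7·0.0717; P(author J) ≈ 0.3264, P(author N) ≈ 0.5129, P(author P) ≈ 0.1607

0.513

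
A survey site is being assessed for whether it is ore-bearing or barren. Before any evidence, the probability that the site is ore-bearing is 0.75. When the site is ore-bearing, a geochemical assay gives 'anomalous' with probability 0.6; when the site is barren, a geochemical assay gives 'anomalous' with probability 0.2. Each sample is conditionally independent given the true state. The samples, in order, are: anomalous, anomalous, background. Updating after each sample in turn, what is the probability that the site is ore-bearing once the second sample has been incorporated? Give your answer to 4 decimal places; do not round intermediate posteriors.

After 'anomalous': P(ore) = 0.6·0.7500 / (0.6·0.7500 + 0.2·0.2500) ≈ 0.9000
After 'anomalous': P(ore) = 0.6·0.9000 / (0.6·0.9000 + 0.2·0.1000) ≈ 0.9643

0.9643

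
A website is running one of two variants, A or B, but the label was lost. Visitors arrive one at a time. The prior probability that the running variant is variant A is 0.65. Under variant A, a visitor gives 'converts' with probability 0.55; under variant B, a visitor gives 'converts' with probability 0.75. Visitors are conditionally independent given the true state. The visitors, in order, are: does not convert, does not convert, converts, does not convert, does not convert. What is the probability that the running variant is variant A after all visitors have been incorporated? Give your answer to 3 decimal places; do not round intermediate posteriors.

After 'does not convert': P(A) = 0.45·0.6500 / (0.45·0.6500 + 0.25·0.3500) ≈ 0.7697
After 'does not convert': P(A) = 0.45·0.7697 / (0.45·0.7697 + 0.25·0.2303) ≈ 0.8575
After 'converts': P(A) = 0.55·0.8575 / (0.55·0.8575 + 0.75·0.1425) ≈ 0.8152
After 'does not convert': P(A) = 0.45·0.8152 / (0.45·0.8152 + 0.25·0.1848) ≈ 0.8882
After 'does not convert': P(A) = 0.45·0.8882 / (0.45·0.8882 + 0.25·0.1118) ≈ 0.9346

0.935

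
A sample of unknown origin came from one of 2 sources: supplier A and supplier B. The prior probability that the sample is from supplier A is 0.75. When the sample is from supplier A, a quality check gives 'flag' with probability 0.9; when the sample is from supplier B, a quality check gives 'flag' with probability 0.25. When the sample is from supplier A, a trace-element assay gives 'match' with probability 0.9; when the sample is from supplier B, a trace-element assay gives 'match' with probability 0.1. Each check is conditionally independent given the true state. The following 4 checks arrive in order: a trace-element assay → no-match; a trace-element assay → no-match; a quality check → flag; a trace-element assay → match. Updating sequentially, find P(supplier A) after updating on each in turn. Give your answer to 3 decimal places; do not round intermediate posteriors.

After a trace-element assay='no-match': P(supplier A) = 0.1·0.7500 / (0.1·0.7500 + 0.9·0.2500) ≈ 0.2500
After a trace-element assay='no-match': P(supplier A) = 0.1·0.2500 / (0.1·0.2500 + 0.9·0.7500) ≈ 0.0357
After a quality check='flag': P(supplier A) = 0.9·0.0357 / (0.9·0.0357 + 0.25·0.9643) ≈ 0.1176
After a trace-element assay='match': P(supplier A) = 0.9·0.1176 / (0.9·0.1176 + 0.1·0.8824) ≈ 0.5455

0.545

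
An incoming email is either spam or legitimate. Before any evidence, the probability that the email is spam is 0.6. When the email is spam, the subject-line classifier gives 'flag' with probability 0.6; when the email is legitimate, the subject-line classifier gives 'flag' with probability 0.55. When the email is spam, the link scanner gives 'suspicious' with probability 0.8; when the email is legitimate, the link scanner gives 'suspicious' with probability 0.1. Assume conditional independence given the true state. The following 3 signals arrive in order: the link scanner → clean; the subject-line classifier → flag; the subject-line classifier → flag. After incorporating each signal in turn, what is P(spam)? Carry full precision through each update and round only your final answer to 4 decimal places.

After the link scanner='clean': P(spam) = 0.2·0.6000 / (0.2·0.6000 + 0.9·0.4000) ≈ 0.2500
After the subject-line classifier='flag': P(spam) = 0.6·0.2500 / (0.6·0.2500 + 0.55·0.7500) ≈ 0.2667
After the subject-line classifier='flag': P(spam) = 0.6·0.2667 / (0.6·0.2667 + 0.55·0.7333) ≈ 0.2840

0.2840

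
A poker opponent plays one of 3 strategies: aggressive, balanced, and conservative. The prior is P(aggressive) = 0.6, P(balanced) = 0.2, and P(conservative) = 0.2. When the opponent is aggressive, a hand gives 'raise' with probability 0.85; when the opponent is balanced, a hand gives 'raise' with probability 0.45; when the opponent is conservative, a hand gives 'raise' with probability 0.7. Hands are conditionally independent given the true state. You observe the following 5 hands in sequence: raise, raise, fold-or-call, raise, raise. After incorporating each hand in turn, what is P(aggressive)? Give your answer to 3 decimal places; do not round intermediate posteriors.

0.713

Each posterior becomes the prior for the next update.
After 'raise': normaliser = 0.85·0.6000 + 0.45·0.2000 + 0.7·0.2000; P(aggressive) ≈ 0.6892, P(balanced) ≈ 0.1216, P(conservative) ≈ 0.1892
After 'raise': normaliser = 0.85·0.6892 + 0.45·0.1216 + 0.7·0.1892; P(aggressive) ≈ 0.7579, P(balanced) ≈ 0.0708, P(conservative) ≈ 0.1713
After 'fold-or-call': normaliser = 0.15·0.7579 + 0.55·0.0708 + 0.3·0.1713; P(aggressive) ≈ 0.5572, P(balanced) ≈ 0.1909, P(conservative) ≈ 0.2519
After 'raise': normaliser = 0.85·0.5572 + 0.45·0.1909 + 0.7·0.2519; P(aggressive) ≈ 0.6436, P(balanced) ≈ 0.1167, P(conservative) ≈ 0.2397
After 'raise': normaliser = 0.85·0.6436 + 0.45·0.1167 + 0.7·0.2397; P(aggressive) ≈ 0.7129, P(balanced) ≈ 0.0685, P(conservative) ≈ 0.2186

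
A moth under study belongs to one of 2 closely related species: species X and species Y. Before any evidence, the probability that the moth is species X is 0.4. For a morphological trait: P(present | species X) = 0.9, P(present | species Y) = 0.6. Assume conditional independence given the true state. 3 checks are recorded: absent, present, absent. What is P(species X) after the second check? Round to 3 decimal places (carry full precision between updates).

After 'absent': P(species X) = 0.1·0.4000 / (0.1·0.4000 + 0.4·0.6000) ≈ 0.1429
After 'present': P(species X) = 0.9·0.1429 / (0.9·0.1429 + 0.6·0.8571) ≈ 0.2000

0.200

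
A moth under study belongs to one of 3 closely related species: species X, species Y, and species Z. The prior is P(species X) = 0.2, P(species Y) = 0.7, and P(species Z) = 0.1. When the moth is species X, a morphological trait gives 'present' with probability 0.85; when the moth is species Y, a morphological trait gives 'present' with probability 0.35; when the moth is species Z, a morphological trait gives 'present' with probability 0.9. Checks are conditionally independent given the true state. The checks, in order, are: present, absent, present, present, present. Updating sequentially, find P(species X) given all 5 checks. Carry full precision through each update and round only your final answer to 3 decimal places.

After 'present': normaliser = 0.85·0.2000 + 0.35·0.7000 + 0.9·0.1000; P(species X) ≈ 0.3366, P(species Y) ≈ 0.4851, P(species Z) ≈ 0.1782
After 'absent': normaliser = 0.15·0.3366 + 0.65·0.4851 + 0.1·0.1782; P(species X) ≈ 0.1316, P(species Y) ≈ 0.8219, P(species Z) ≈ 0.0465
After 'present': normaliser = 0.85·0.1316 + 0.35·0.8219 + 0.9·0.0465; P(species X) ≈ 0.2535, P(species Y) ≈ 0.6518, P(species Z) ≈ 0.0947
After 'present': normaliser = 0.85·0.2535 + 0.35·0.6518 + 0.9·0.0947; P(species X) ≈ 0.4074, P(species Y) ≈ 0.4314, P(species Z) ≈ 0.1612
After 'present': normaliser = 0.85·0.4074 + 0.35·0.4314 + 0.9·0.1612; P(species X) ≈ 0.5391, P(species Y) ≈ 0.2350, P(species Z) ≈ 0.2259

0.539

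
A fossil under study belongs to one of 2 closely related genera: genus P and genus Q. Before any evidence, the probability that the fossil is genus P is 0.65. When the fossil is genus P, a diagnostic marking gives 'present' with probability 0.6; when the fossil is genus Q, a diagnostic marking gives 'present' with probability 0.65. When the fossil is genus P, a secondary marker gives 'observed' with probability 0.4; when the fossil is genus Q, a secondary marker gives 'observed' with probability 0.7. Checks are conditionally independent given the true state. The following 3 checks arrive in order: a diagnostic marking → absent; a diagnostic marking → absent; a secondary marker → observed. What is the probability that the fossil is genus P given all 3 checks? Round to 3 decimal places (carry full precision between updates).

After a diagnostic marking='absent': P(genus P) = 0.4·0.6500 / (0.4·0.6500 + 0.35·0.3500) ≈ 0.6797
After a diagnostic marking='absent': P(genus P) = 0.4·0.6797 / (0.4·0.6797 + 0.35·0.3203) ≈ 0.7081
After a secondary marker='observed': P(genus P) = 0.4·0.7081 / (0.4·0.7081 + 0.7·0.2919) ≈ 0.5809

0.581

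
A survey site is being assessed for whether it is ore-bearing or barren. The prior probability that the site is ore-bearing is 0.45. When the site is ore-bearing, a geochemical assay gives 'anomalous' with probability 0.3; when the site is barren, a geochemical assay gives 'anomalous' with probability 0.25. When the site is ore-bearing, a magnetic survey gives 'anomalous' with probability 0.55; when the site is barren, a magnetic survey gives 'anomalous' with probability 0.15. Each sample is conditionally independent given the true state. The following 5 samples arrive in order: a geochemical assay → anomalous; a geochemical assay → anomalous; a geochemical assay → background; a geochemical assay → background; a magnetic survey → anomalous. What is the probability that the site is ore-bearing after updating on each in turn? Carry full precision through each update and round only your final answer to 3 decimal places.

After a geochemical assay='anomalous': P(ore) = 0.3·0.4500 / (0.3·0.4500 + 0.25·0.5500) ≈ 0.4954
After a geochemical assay='anomalous': P(ore) = 0.3·0.4954 / (0.3·0.4954 + 0.25·0.5046) ≈ 0.5409
After a geochemical assay='background': P(ore) = 0.7·0.5409 / (0.7·0.5409 + 0.75·0.4591) ≈ 0.5237
After a geochemical assay='background': P(ore) = 0.7·0.5237 / (0.7·0.5237 + 0.75·0.4763) ≈ 0.5065
After a magnetic survey='anomalous': P(ore) = 0.55·0.5065 / (0.55·0.5065 + 0.15·0.4935) ≈ 0.7901

0.790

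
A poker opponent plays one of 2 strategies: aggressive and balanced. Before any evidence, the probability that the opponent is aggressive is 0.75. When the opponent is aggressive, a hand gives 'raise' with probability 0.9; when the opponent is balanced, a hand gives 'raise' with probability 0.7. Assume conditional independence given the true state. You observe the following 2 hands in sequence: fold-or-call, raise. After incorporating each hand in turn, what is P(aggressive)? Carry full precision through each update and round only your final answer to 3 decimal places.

0.563

After 'fold-or-call': P(aggressive) = 0.1·0.7500 / (0.1·0.7500 + 0.3·0.2500) ≈ 0.5000
After 'raise': P(aggressive) = 0.9·0.5000 / (0.9·0.5000 + 0.7·0.5000) ≈ 0.5625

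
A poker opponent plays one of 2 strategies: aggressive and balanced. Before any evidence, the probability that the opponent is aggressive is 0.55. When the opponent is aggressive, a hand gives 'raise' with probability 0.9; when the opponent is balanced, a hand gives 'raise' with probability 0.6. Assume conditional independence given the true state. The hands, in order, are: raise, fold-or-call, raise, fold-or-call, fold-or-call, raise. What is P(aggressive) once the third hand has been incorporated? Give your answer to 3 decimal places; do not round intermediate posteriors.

0.407

Each posterior becomes the prior for the next update.
After 'raise': P(aggressive) = 0.9·0.5500 / (0.9·0.5500 + 0.6·0.4500) ≈ 0.6471
After 'fold-or-call': P(aggressive) = 0.1·0.6471 / (0.1·0.6471 + 0.4·0.3529) ≈ 0.3143
After 'raise': P(aggressive) = 0.9·0.3143 / (0.9·0.3143 + 0.6·0.6857) ≈ 0.4074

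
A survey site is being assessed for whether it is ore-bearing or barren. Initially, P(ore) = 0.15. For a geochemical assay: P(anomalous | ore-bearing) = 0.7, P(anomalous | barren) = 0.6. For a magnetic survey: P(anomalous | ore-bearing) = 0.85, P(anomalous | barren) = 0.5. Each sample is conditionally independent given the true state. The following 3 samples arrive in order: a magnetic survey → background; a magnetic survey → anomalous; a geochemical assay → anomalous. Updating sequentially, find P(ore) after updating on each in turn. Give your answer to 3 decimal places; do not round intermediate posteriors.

0.095

After a magnetic survey='background': P(ore) = 0.15·0.1500 / (0.15·0.1500 + 0.5·0.8500) ≈ 0.0503
After a magnetic survey='anomalous': P(ore) = 0.85·0.0503 / (0.85·0.0503 + 0.5·0.9497) ≈ 0.0826
After a geochemical assay='anomalous': P(ore) = 0.7·0.0826 / (0.7·0.0826 + 0.6·0.9174) ≈ 0.0950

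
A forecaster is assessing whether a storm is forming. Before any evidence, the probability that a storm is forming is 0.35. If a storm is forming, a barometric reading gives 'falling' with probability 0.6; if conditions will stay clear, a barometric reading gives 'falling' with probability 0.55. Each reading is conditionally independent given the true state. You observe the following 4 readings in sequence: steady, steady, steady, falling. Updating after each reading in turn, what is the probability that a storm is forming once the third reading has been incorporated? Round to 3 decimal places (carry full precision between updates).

Each posterior becomes the prior for the next update.
After 'steady': P(storm) = 0.4·0.3500 / (0.4·0.3500 + 0.45·0.6500) ≈ 0.3237
After 'steady': P(storm) = 0.4·0.3237 / (0.4·0.3237 + 0.45·0.6763) ≈ 0.2985
After 'steady': P(storm) = 0.4·0.2985 / (0.4·0.2985 + 0.45·0.7015) ≈ 0.2744

0.274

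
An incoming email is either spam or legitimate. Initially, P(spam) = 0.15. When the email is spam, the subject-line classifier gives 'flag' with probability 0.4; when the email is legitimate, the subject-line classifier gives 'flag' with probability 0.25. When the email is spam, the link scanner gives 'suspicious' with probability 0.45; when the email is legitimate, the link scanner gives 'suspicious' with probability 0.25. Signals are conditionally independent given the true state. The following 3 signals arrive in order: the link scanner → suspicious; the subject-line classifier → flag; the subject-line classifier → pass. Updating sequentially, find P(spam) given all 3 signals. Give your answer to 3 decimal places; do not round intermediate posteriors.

After the link scanner='suspicious': P(spam) = 0.45·0.1500 / (0.45·0.1500 + 0.25·0.8500) ≈ 0.2411
After the subject-line classifier='flag': P(spam) = 0.4·0.2411 / (0.4·0.2411 + 0.25·0.7589) ≈ 0.3370
After the subject-line classifier='pass': P(spam) = 0.6·0.3370 / (0.6·0.3370 + 0.75·0.6630) ≈ 0.2891

0.289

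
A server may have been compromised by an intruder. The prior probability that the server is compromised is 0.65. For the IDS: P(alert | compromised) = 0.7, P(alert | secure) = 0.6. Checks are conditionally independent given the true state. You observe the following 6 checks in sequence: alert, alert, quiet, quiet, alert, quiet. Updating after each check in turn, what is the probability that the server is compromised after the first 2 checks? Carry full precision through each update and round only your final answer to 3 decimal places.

0.717

After 'alert': P(compromised) = 0.7·0.6500 / (0.7·0.6500 + 0.6·0.3500) ≈ 0.6842
After 'alert': P(compromised) = 0.7·0.6842 / (0.7·0.6842 + 0.6·0.3158) ≈ 0.7165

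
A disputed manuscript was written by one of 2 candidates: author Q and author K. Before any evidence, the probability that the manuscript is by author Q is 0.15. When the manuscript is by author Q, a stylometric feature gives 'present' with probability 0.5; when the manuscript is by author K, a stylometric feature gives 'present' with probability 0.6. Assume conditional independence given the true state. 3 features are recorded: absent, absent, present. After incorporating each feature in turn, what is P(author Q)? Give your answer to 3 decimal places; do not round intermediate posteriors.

After 'absent': P(author Q) = 0.5·0.1500 / (0.5·0.1500 + 0.4·0.8500) ≈ 0.1807
After 'absent': P(author Q) = 0.5·0.1807 / (0.5·0.1807 + 0.4·0.8193) ≈ 0.2161
After 'present': P(author Q) = 0.5·0.2161 / (0.5·0.2161 + 0.6·0.7839) ≈ 0.1868

0.187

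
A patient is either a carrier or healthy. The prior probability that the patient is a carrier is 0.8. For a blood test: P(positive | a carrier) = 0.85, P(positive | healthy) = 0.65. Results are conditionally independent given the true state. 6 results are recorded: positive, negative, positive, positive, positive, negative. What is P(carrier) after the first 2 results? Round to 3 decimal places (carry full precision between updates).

After 'positive': P(carrier) = 0.85·0.8000 / (0.85·0.8000 + 0.65·0.2000) ≈ 0.8395
After 'negative': P(carrier) = 0.15·0.8395 / (0.15·0.8395 + 0.35·0.1605) ≈ 0.6915

0.692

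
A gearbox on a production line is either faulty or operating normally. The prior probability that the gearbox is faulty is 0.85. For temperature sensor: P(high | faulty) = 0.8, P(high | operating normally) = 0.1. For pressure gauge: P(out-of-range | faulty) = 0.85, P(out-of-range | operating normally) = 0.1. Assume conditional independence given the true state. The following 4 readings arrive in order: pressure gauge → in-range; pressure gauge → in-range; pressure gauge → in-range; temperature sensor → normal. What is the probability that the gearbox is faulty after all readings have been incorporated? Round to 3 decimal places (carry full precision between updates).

0.006

Each posterior becomes the prior for the next update.
After pressure gauge='in-range': P(faulty) = 0.15·0.8500 / (0.15·0.8500 + 0.9·0.1500) ≈ 0.4857
After pressure gauge='in-range': P(faulty) = 0.15·0.4857 / (0.15·0.4857 + 0.9·0.5143) ≈ 0.1360
After pressure gauge='in-range': P(faulty) = 0.15·0.1360 / (0.15·0.1360 + 0.9·0.8640) ≈ 0.0256
After temperature sensor='normal': P(faulty) = 0.2·0.0256 / (0.2·0.0256 + 0.9·0.9744) ≈ 0.0058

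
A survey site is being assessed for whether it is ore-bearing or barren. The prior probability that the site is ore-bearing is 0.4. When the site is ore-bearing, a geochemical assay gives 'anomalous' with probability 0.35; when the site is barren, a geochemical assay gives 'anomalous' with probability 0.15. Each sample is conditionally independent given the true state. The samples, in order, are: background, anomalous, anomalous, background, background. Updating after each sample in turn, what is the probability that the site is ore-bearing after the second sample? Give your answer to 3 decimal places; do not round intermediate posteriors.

After 'background': P(ore) = 0.65·0.4000 / (0.65·0.4000 + 0.85·0.6000) ≈ 0.3377
After 'anomalous': P(ore) = 0.35·0.3377 / (0.35·0.3377 + 0.15·0.6623) ≈ 0.5433

0.543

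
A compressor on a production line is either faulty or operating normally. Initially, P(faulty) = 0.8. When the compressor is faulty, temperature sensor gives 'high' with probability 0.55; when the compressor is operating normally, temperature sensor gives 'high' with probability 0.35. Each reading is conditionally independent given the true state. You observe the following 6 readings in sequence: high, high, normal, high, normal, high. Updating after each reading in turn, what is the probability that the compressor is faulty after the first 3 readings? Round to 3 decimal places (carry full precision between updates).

After 'high': P(faulty) = 0.55·0.8000 / (0.55·0.8000 + 0.35·0.2000) ≈ 0.8627
After 'high': P(faulty) = 0.55·0.8627 / (0.55·0.8627 + 0.35·0.1373) ≈ 0.9081
After 'normal': P(faulty) = 0.45·0.9081 / (0.45·0.9081 + 0.65·0.0919) ≈ 0.8724

0.872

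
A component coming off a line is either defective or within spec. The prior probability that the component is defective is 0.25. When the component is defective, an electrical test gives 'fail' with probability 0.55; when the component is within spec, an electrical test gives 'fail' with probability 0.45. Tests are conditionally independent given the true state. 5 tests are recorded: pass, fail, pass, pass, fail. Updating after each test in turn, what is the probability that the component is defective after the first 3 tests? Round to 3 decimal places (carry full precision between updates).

Each posterior becomes the prior for the next update.
After 'pass': P(defective) = 0.45·0.2500 / (0.45·0.2500 + 0.55·0.7500) ≈ 0.2143
After 'fail': P(defective) = 0.55·0.2143 / (0.55·0.2143 + 0.45·0.7857) ≈ 0.2500
After 'pass': P(defective) = 0.45·0.2500 / (0.45·0.2500 + 0.55·0.7500) ≈ 0.2143

0.214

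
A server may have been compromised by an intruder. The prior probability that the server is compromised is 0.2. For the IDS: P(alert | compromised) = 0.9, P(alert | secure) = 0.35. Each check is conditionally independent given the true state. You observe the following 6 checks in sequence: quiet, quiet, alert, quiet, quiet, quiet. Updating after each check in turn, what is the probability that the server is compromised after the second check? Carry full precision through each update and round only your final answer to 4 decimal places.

0.0059

Apply Bayes' rule sequentially, carrying P(compromised) forward.
After 'quiet': P(compromised) = 0.1·0.2000 / (0.1·0.2000 + 0.65·0.8000) ≈ 0.0370
After 'quiet': P(compromised) = 0.1·0.0370 / (0.1·0.0370 + 0.65·0.9630) ≈ 0.0059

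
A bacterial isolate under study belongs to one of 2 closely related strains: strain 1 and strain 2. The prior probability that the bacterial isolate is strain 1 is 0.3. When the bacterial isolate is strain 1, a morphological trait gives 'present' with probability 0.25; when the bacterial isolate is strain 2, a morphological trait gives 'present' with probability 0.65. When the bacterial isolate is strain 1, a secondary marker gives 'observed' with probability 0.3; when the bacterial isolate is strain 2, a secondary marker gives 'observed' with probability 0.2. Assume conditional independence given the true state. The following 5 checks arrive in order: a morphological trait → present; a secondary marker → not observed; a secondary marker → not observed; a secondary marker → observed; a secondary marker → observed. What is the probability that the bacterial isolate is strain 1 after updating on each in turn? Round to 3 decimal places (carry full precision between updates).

After a morphological trait='present': P(strain 1) = 0.25·0.3000 / (0.25·0.3000 + 0.65·0.7000) ≈ 0.1415
After a secondary marker='not observed': P(strain 1) = 0.7·0.1415 / (0.7·0.1415 + 0.8·0.8585) ≈ 0.1261
After a secondary marker='not observed': P(strain 1) = 0.7·0.1261 / (0.7·0.1261 + 0.8·0.8739) ≈ 0.1121
After a secondary marker='observed': P(strain 1) = 0.3·0.1121 / (0.3·0.1121 + 0.2·0.8879) ≈ 0.1592
After a secondary marker='observed': P(strain 1) = 0.3·0.1592 / (0.3·0.1592 + 0.2·0.8408) ≈ 0.2212

0.221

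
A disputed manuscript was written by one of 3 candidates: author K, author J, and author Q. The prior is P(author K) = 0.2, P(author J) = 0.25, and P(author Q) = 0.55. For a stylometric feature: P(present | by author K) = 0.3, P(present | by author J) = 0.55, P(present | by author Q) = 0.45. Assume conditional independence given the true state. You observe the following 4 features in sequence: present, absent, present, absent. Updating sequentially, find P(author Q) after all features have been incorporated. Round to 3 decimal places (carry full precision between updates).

0.583

After 'present': normaliser = 0.3·0.2000 + 0.55·0.2500 + 0.45·0.5500; P(author K) ≈ 0.1348, P(author J) ≈ 0.3090, P(author Q) ≈ 0.5562
After 'absent': normaliser = 0.7·0.1348 + 0.45·0.3090 + 0.55·0.5562; P(author K) ≈ 0.1750, P(author J) ≈ 0.2578, P(author Q) ≈ 0.5672
After 'present': normaliser = 0.3·0.1750 + 0.55·0.2578 + 0.45·0.5672; P(author K) ≈ 0.1168, P(author J) ≈ 0.3154, P(author Q) ≈ 0.5678
After 'absent': normaliser = 0.7·0.1168 + 0.45·0.3154 + 0.55·0.5678; P(author K) ≈ 0.1525, P(author J) ≈ 0.2648, P(author Q) ≈ 0.5826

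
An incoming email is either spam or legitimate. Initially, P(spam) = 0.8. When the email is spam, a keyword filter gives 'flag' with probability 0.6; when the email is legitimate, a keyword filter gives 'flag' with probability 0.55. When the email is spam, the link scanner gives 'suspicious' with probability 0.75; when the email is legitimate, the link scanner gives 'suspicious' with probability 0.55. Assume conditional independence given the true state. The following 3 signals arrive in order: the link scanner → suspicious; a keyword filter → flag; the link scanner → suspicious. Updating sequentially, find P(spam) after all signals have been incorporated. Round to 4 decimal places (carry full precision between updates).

After the link scanner='suspicious': P(spam) = 0.75·0.8000 / (0.75·0.8000 + 0.55·0.2000) ≈ 0.8451
After a keyword filter='flag': P(spam) = 0.6·0.8451 / (0.6·0.8451 + 0.55·0.1549) ≈ 0.8561
After the link scanner='suspicious': P(spam) = 0.75·0.8561 / (0.75·0.8561 + 0.55·0.1439) ≈ 0.8903

0.8903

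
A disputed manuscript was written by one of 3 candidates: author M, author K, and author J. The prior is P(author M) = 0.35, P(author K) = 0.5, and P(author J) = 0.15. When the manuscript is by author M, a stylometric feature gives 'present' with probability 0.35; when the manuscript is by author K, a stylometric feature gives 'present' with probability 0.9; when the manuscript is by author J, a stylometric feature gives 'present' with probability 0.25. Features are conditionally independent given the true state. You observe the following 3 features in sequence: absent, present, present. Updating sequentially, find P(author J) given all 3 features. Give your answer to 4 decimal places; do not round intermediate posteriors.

After 'absent': normaliser = 0.65·0.3500 + 0.1·0.5000 + 0.75·0.1500; P(author M) ≈ 0.5833, P(author K) ≈ 0.1282, P(author J) ≈ 0.2885
After 'present': normaliser = 0.35·0.5833 + 0.9·0.1282 + 0.25·0.2885; P(author M) ≈ 0.5213, P(author K) ≈ 0.2946, P(author J) ≈ 0.1841
After 'present': normaliser = 0.35·0.5213 + 0.9·0.2946 + 0.25·0.1841; P(author M) ≈ 0.3696, P(author K) ≈ 0.5371, P(author J) ≈ 0.0933

0.0933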